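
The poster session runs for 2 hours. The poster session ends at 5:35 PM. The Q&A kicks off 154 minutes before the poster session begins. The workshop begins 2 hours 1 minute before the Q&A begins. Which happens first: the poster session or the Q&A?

the Q&A

The poster session starts at 5:35 PM − 120 min = 3:35 PM.
The Q&A starts at 3:35 PM − 154 min = 1:01 PM.
The poster session starts at 3:35 PM and the Q&A starts at 1:01 PM, so the Q&A is first.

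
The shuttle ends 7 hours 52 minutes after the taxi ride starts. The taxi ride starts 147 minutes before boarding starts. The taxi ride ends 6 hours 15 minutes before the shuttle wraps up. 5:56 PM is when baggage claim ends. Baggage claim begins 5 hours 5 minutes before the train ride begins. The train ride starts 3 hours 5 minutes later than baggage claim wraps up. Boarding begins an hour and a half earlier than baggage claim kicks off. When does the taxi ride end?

The train ride starts at 5:56 PM + 185 min = 9:01 PM.
Baggage claim starts at 9:01 PM − 305 min = 3:56 PM.
Boarding starts at 3:56 PM − 90 min = 2:26 PM.
The taxi ride starts at 2:26 PM − 147 min = 11:59 AM.
The shuttle ends at 11:59 AM + 472 min = 7:51 PM.
The taxi ride ends at 7:51 PM − 375 min = 1:36 PM.

1:36 PM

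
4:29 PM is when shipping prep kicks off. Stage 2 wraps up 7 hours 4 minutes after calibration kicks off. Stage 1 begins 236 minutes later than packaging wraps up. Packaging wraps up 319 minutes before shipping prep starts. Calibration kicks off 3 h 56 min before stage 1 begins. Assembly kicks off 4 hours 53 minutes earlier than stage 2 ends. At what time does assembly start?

Packaging ends at 4:29 PM − 319 min = 11:10 AM.
Stage 1 starts at 11:10 AM + 236 min = 3:06 PM.
Calibration starts at 3:06 PM − 236 min = 11:10 AM.
Stage 2 ends at 11:10 AM + 424 min = 6:14 PM.
Assembly starts at 6:14 PM − 293 min = 1:21 PM.

1:21 PM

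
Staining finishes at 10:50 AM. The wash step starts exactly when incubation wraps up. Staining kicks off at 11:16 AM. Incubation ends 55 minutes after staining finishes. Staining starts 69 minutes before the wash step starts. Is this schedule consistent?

Incubation ends at 10:50 AM + 55 min = 11:45 AM.
So the wash step starts at 11:45 AM.
Staining starts at 11:45 AM − 69 min = 10:36 AM.
But staining is also said to start at 11:16 AM — a 40-minute conflict.

No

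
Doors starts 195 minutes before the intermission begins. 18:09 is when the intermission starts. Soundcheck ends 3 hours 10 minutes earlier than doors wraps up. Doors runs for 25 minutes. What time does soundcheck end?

Doors starts at 18:09 − 195 min = 14:54.
Doors ends at 14:54 + 25 min = 15:19.
Soundcheck ends at 15:19 − 190 min = 12:09.

12:09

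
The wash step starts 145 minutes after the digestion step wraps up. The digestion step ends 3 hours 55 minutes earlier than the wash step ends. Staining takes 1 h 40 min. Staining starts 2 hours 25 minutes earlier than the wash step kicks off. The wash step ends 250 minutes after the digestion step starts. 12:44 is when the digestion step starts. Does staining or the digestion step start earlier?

The wash step ends at 12:44 + 250 min = 16:54.
The digestion step ends at 16:54 − 235 min = 12:59.
The wash step starts at 12:59 + 145 min = 15:24.
Staining starts at 15:24 − 145 min = 12:59.
Staining starts at 12:59 and the digestion step starts at 12:44, so the digestion step is first.

the digestion step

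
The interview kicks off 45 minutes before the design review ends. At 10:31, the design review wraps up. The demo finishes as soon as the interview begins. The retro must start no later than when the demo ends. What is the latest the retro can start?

09:46

The interview starts at 10:31 − 45 min = 09:46.
So the demo ends at 09:46.
The retro is bounded by the demo, so the latest it can start is 09:46.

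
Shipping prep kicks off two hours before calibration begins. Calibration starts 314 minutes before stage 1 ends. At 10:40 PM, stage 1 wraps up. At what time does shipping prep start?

Calibration starts at 10:40 PM − 314 min = 5:26 PM.
Shipping prep starts at 5:26 PM − 120 min = 3:26 PM.

3:26 PM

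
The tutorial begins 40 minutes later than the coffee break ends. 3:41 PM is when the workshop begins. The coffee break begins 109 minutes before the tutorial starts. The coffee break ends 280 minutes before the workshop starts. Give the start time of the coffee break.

The coffee break ends at 3:41 PM − 280 min = 11:01 AM.
The tutorial starts at 11:01 AM + 40 min = 11:41 AM.
The coffee break starts at 11:41 AM − 109 min = 9:52 AM.

9:52 AM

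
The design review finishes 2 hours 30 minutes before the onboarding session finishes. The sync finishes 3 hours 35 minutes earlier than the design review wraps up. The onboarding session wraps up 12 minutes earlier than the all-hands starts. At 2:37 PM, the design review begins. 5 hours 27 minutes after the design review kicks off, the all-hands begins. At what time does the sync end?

1:47 PM

The all-hands starts at 2:37 PM + 327 min = 8:04 PM.
The onboarding session ends at 8:04 PM − 12 min = 7:52 PM.
The design review ends at 7:52 PM − 150 min = 5:22 PM.
The sync ends at 5:22 PM − 215 min = 1:47 PM.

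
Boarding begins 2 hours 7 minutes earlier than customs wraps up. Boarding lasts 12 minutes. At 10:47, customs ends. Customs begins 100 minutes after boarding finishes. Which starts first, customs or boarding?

Boarding starts at 10:47 − 127 min = 08:40.
Boarding ends at 08:40 + 12 min = 08:52.
Customs starts at 08:52 + 100 min = 10:32.
Customs starts at 10:32 and boarding starts at 08:40, so boarding is first.

boarding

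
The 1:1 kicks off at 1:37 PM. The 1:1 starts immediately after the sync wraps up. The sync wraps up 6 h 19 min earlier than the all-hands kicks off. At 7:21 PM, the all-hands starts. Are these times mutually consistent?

The sync ends at 7:21 PM − 379 min = 1:02 PM.
So the 1:1 starts at 1:02 PM.
But the 1:1 is also said to start at 1:37 PM — a 35-minute conflict.

No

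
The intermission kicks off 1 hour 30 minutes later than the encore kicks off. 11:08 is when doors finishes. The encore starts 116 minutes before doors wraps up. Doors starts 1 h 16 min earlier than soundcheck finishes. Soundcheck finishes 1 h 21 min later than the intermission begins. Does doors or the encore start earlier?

the encore

The encore starts at 11:08 − 116 min = 09:12.
The intermission starts at 09:12 + 90 min = 10:42.
Soundcheck ends at 10:42 + 81 min = 12:03.
Doors starts at 12:03 − 76 min = 10:47.
Doors starts at 10:47 and the encore starts at 09:12, so the encore is first.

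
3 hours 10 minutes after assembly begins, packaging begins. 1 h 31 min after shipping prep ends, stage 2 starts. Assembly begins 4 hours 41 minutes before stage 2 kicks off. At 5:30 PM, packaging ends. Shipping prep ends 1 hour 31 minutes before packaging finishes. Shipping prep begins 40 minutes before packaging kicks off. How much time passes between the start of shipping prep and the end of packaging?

Shipping prep ends at 5:30 PM − 91 min = 3:59 PM.
Stage 2 starts at 3:59 PM + 91 min = 5:30 PM.
Assembly starts at 5:30 PM − 281 min = 12:49 PM.
Packaging starts at 12:49 PM + 190 min = 3:59 PM.
Shipping prep starts at 3:59 PM − 40 min = 3:19 PM.
From 3:19 PM to 5:30 PM is 2 hours 11 minutes.

2 hours 11 minutes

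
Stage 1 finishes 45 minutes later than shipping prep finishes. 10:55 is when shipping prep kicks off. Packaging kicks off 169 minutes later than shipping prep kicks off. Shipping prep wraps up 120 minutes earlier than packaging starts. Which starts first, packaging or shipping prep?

shipping prep

Packaging starts at 10:55 + 169 min = 13:44.
Packaging starts at 13:44 and shipping prep starts at 10:55, so shipping prep is first.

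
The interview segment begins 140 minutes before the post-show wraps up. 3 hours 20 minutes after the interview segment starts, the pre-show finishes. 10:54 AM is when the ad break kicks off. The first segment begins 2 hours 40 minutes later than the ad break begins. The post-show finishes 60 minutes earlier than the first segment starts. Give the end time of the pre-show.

The first segment starts at 10:54 AM + 160 min = 1:34 PM.
The post-show ends at 1:34 PM − 60 min = 12:34 PM.
The interview segment starts at 12:34 PM − 140 min = 10:14 AM.
The pre-show ends at 10:14 AM + 200 min = 1:34 PM.

1:34 PM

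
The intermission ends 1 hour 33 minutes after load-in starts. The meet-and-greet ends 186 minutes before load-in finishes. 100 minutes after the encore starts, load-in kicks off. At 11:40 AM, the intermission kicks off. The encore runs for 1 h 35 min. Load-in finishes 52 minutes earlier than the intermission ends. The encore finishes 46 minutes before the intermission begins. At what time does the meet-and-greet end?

8:34 AM

The encore ends at 11:40 AM − 46 min = 10:54 AM.
The encore starts at 10:54 AM − 95 min = 9:19 AM.
Load-in starts at 9:19 AM + 100 min = 10:59 AM.
The intermission ends at 10:59 AM + 93 min = 12:32 PM.
Load-in ends at 12:32 PM − 52 min = 11:40 AM.
The meet-and-greet ends at 11:40 AM − 186 min = 8:34 AM.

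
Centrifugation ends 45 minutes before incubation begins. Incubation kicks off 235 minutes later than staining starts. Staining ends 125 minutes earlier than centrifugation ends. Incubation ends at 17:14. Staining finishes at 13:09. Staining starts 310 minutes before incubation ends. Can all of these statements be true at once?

Staining starts at 17:14 − 310 min = 12:04.
Incubation starts at 12:04 + 235 min = 15:59.
Centrifugation ends at 15:59 − 45 min = 15:14.
Staining ends at 15:14 − 125 min = 13:09.
That matches the stated 13:09, so the schedule is consistent.

Yes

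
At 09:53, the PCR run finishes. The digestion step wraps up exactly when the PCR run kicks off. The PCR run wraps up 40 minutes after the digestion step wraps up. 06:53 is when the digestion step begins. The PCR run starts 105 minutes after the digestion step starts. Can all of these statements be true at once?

No

The PCR run starts at 06:53 + 105 min = 08:38.
So the digestion step ends at 08:38.
The PCR run ends at 08:38 + 40 min = 09:18.
But the PCR run is also said to end at 09:53 — a 35-minute conflict.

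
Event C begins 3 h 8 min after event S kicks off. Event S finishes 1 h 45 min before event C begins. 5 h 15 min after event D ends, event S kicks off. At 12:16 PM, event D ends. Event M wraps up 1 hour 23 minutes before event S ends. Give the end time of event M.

Event S starts at 12:16 PM + 315 min = 5:31 PM.
Event C starts at 5:31 PM + 188 min = 8:39 PM.
Event S ends at 8:39 PM − 105 min = 6:54 PM.
Event M ends at 6:54 PM − 83 min = 5:31 PM.

5:31 PM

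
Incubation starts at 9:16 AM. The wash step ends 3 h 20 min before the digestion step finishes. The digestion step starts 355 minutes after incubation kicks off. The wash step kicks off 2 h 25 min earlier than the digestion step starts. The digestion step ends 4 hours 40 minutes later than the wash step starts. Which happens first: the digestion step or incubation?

incubation

The digestion step starts at 9:16 AM + 355 min = 3:11 PM.
The digestion step starts at 3:11 PM and incubation starts at 9:16 AM, so incubation is first.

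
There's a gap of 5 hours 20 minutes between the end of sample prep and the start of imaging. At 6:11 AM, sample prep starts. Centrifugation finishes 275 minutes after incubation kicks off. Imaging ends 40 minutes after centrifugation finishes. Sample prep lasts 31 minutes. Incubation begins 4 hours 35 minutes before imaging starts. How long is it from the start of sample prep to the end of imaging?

Sample prep ends at 6:11 AM + 31 min = 6:42 AM.
Imaging starts at 6:42 AM + 320 min = 12:02 PM.
Incubation starts at 12:02 PM − 275 min = 7:27 AM.
Centrifugation ends at 7:27 AM + 275 min = 12:02 PM.
Imaging ends at 12:02 PM + 40 min = 12:42 PM.
From 6:11 AM to 12:42 PM is 6 hours 31 minutes.

6 hours 31 minutes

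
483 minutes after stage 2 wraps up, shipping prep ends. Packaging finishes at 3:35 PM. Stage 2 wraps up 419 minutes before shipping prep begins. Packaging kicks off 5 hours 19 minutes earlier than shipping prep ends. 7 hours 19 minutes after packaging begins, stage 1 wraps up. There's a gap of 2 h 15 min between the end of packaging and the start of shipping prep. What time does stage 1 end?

Shipping prep starts at 3:35 PM + 135 min = 5:50 PM.
Stage 2 ends at 5:50 PM − 419 min = 10:51 AM.
Shipping prep ends at 10:51 AM + 483 min = 6:54 PM.
Packaging starts at 6:54 PM − 319 min = 1:35 PM.
Stage 1 ends at 1:35 PM + 439 min = 8:54 PM.

8:54 PM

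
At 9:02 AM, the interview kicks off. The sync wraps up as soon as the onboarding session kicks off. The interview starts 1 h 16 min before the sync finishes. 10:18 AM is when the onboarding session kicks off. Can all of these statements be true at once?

Yes

The sync ends at 10:18 AM.
The interview starts at 10:18 AM − 76 min = 9:02 AM.
That matches the stated 9:02 AM, so the schedule is consistent.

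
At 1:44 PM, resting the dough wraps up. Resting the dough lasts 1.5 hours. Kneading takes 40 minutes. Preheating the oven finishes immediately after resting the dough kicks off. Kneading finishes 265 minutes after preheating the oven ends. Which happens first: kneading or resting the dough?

Resting the dough starts at 1:44 PM − 90 min = 12:14 PM.
So preheating the oven ends at 12:14 PM.
Kneading ends at 12:14 PM + 265 min = 4:39 PM.
Kneading starts at 4:39 PM − 40 min = 3:59 PM.
Kneading starts at 3:59 PM and resting the dough starts at 12:14 PM, so resting the dough is first.

resting the dough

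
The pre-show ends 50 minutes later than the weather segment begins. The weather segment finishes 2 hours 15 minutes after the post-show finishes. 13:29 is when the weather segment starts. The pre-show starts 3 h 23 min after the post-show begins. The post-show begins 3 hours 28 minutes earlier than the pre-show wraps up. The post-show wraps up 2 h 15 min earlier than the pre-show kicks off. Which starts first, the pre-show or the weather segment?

The pre-show ends at 13:29 + 50 min = 14:19.
The post-show starts at 14:19 − 208 min = 10:51.
The pre-show starts at 10:51 + 203 min = 14:14.
The pre-show starts at 14:14 and the weather segment starts at 13:29, so the weather segment is first.

the weather segment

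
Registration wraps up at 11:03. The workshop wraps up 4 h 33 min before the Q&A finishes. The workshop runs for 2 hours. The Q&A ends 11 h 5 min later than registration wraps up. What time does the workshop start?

15:35

The Q&A ends at 11:03 + 665 min = 22:08.
The workshop ends at 22:08 − 273 min = 17:35.
The workshop starts at 17:35 − 120 min = 15:35.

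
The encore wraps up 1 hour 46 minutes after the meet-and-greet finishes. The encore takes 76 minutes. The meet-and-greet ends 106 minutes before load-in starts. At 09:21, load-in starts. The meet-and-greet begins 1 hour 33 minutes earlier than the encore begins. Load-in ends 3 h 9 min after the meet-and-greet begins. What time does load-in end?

09:41

The meet-and-greet ends at 09:21 − 106 min = 07:35.
The encore ends at 07:35 + 106 min = 09:21.
The encore starts at 09:21 − 76 min = 08:05.
The meet-and-greet starts at 08:05 − 93 min = 06:32.
Load-in ends at 06:32 + 189 min = 09:41.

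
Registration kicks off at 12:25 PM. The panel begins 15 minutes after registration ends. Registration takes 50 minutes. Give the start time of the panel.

Registration ends at 12:25 PM + 50 min = 1:15 PM.
The panel starts at 1:15 PM + 15 min = 1:30 PM.

1:30 PM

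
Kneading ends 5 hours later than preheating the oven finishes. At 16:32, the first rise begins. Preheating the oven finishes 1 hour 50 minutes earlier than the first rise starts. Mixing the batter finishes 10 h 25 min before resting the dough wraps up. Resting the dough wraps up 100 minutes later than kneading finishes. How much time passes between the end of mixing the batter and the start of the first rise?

5 h 35 min

Preheating the oven ends at 16:32 − 110 min = 14:42.
Kneading ends at 14:42 + 300 min = 19:42.
Resting the dough ends at 19:42 + 100 min = 21:22.
Mixing the batter ends at 21:22 − 625 min = 10:57.
From 10:57 to 16:32 is 5 h 35 min.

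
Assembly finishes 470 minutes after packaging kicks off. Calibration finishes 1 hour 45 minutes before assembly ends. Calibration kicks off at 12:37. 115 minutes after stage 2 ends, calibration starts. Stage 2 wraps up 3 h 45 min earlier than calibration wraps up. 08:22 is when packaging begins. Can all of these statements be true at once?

Yes

Assembly ends at 08:22 + 470 min = 16:12.
Calibration ends at 16:12 − 105 min = 14:27.
Stage 2 ends at 14:27 − 225 min = 10:42.
Calibration starts at 10:42 + 115 min = 12:37.
That matches the stated 12:37, so the schedule is consistent.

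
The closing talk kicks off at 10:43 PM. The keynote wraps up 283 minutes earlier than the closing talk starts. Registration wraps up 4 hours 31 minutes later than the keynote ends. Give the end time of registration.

10:31 PM

The keynote ends at 10:43 PM − 283 min = 6:00 PM.
Registration ends at 6:00 PM + 271 min = 10:31 PM.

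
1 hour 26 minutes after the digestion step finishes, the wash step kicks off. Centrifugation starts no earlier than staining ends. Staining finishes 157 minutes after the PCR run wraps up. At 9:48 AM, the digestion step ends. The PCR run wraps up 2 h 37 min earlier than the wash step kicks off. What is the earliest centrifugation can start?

11:14 AM

The wash step starts at 9:48 AM + 86 min = 11:14 AM.
The PCR run ends at 11:14 AM − 157 min = 8:37 AM.
Staining ends at 8:37 AM + 157 min = 11:14 AM.
Centrifugation is bounded by staining, so the earliest it can start is 11:14 AM.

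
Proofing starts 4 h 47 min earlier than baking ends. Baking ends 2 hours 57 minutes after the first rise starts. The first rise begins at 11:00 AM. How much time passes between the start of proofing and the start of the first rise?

Baking ends at 11:00 AM + 177 min = 1:57 PM.
Proofing starts at 1:57 PM − 287 min = 9:10 AM.
From 9:10 AM to 11:00 AM is 110 minutes.

110 minutes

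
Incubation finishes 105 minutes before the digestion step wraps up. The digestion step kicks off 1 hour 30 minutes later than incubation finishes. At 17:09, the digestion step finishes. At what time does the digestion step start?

Incubation ends at 17:09 − 105 min = 15:24.
The digestion step starts at 15:24 + 90 min = 16:54.

16:54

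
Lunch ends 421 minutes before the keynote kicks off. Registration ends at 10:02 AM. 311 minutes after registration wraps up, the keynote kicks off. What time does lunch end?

8:12 AM

The keynote starts at 10:02 AM + 311 min = 3:13 PM.
Lunch ends at 3:13 PM − 421 min = 8:12 AM.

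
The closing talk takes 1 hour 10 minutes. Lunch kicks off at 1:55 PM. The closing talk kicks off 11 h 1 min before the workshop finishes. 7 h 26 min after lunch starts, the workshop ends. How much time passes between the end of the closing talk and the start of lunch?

The workshop ends at 1:55 PM + 446 min = 9:21 PM.
The closing talk starts at 9:21 PM − 661 min = 10:20 AM.
The closing talk ends at 10:20 AM + 70 min = 11:30 AM.
From 11:30 AM to 1:55 PM is 145 minutes.

145 minutes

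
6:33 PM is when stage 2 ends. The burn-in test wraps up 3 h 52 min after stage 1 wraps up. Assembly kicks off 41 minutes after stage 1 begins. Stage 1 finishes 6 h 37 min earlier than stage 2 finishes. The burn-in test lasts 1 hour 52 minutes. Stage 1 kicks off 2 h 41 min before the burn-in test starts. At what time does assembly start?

11:56 AM

Stage 1 ends at 6:33 PM − 397 min = 11:56 AM.
The burn-in test ends at 11:56 AM + 232 min = 3:48 PM.
The burn-in test starts at 3:48 PM − 112 min = 1:56 PM.
Stage 1 starts at 1:56 PM − 161 min = 11:15 AM.
Assembly starts at 11:15 AM + 41 min = 11:56 AM.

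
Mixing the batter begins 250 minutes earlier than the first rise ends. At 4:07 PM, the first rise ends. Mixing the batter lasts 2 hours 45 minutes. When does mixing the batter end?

2:42 PM

Mixing the batter starts at 4:07 PM − 250 min = 11:57 AM.
Mixing the batter ends at 11:57 AM + 165 min = 2:42 PM.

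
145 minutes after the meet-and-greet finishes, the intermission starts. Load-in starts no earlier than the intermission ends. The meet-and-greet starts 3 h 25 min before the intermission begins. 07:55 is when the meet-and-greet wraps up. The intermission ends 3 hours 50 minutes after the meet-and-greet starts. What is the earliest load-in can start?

10:45

The intermission starts at 07:55 + 145 min = 10:20.
The meet-and-greet starts at 10:20 − 205 min = 06:55.
The intermission ends at 06:55 + 230 min = 10:45.
Load-in is bounded by the intermission, so the earliest it can start is 10:45.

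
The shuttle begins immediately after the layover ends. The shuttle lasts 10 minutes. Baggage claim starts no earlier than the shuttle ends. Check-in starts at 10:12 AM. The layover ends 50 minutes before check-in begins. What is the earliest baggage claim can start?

The layover ends at 10:12 AM − 50 min = 9:22 AM.
So the shuttle starts at 9:22 AM.
The shuttle ends at 9:22 AM + 10 min = 9:32 AM.
Baggage claim is bounded by the shuttle, so the earliest it can start is 9:32 AM.

9:32 AM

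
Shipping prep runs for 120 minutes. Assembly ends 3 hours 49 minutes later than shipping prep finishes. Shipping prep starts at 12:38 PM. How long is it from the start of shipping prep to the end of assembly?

Shipping prep ends at 12:38 PM + 120 min = 2:38 PM.
Assembly ends at 2:38 PM + 229 min = 6:27 PM.
From 12:38 PM to 6:27 PM is 5 hours 49 minutes.

5 hours 49 minutes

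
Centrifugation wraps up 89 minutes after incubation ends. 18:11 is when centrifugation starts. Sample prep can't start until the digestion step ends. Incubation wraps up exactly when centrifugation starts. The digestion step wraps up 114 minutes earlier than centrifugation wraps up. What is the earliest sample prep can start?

Incubation ends at 18:11.
Centrifugation ends at 18:11 + 89 min = 19:40.
The digestion step ends at 19:40 − 114 min = 17:46.
Sample prep is bounded by the digestion step, so the earliest it can start is 17:46.

17:46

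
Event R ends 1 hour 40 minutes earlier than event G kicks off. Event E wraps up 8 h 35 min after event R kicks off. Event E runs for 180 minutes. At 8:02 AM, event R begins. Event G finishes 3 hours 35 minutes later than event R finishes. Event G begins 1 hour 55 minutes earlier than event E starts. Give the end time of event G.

Event E ends at 8:02 AM + 515 min = 4:37 PM.
Event E starts at 4:37 PM − 180 min = 1:37 PM.
Event G starts at 1:37 PM − 115 min = 11:42 AM.
Event R ends at 11:42 AM − 100 min = 10:02 AM.
Event G ends at 10:02 AM + 215 min = 1:37 PM.

1:37 PM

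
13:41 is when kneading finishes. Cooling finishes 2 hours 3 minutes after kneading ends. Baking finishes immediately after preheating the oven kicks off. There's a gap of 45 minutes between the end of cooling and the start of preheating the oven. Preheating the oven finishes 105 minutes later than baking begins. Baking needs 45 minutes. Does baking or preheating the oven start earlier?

Cooling ends at 13:41 + 123 min = 15:44.
Preheating the oven starts at 15:44 + 45 min = 16:29.
So baking ends at 16:29.
Baking starts at 16:29 − 45 min = 15:44.
Baking starts at 15:44 and preheating the oven starts at 16:29, so baking is first.

baking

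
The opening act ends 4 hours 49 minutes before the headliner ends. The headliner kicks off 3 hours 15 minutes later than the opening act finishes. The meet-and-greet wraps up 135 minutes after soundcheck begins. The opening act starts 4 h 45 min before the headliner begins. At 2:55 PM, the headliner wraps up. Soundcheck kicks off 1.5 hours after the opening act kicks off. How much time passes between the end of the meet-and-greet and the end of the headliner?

The opening act ends at 2:55 PM − 289 min = 10:06 AM.
The headliner starts at 10:06 AM + 195 min = 1:21 PM.
The opening act starts at 1:21 PM − 285 min = 8:36 AM.
Soundcheck starts at 8:36 AM + 90 min = 10:06 AM.
The meet-and-greet ends at 10:06 AM + 135 min = 12:21 PM.
From 12:21 PM to 2:55 PM is 2 h 34 min.

2 h 34 min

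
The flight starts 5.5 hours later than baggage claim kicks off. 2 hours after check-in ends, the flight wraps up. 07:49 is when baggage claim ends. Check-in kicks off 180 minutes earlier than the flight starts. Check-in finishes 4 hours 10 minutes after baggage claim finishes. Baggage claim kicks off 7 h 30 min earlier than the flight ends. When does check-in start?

08:59

Check-in ends at 07:49 + 250 min = 11:59.
The flight ends at 11:59 + 120 min = 13:59.
Baggage claim starts at 13:59 − 450 min = 06:29.
The flight starts at 06:29 + 330 min = 11:59.
Check-in starts at 11:59 − 180 min = 08:59.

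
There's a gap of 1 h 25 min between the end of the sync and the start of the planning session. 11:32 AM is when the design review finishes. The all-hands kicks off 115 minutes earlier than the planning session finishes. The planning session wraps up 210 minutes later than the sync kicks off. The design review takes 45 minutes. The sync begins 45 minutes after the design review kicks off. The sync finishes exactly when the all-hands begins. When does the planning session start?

The design review starts at 11:32 AM − 45 min = 10:47 AM.
The sync starts at 10:47 AM + 45 min = 11:32 AM.
The planning session ends at 11:32 AM + 210 min = 3:02 PM.
The all-hands starts at 3:02 PM − 115 min = 1:07 PM.
So the sync ends at 1:07 PM.
The planning session starts at 1:07 PM + 85 min = 2:32 PM.

2:32 PM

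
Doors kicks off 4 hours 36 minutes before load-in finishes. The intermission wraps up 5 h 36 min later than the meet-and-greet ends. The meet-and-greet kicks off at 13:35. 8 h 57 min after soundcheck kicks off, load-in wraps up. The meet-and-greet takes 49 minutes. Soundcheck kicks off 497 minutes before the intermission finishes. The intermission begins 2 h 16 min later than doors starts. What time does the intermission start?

18:20

The meet-and-greet ends at 13:35 + 49 min = 14:24.
The intermission ends at 14:24 + 336 min = 20:00.
Soundcheck starts at 20:00 − 497 min = 11:43.
Load-in ends at 11:43 + 537 min = 20:40.
Doors starts at 20:40 − 276 min = 16:04.
The intermission starts at 16:04 + 136 min = 18:20.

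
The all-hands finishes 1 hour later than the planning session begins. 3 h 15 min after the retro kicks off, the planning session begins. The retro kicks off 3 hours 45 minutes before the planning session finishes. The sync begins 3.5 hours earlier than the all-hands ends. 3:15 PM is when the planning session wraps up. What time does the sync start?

12:15 PM

The retro starts at 3:15 PM − 225 min = 11:30 AM.
The planning session starts at 11:30 AM + 195 min = 2:45 PM.
The all-hands ends at 2:45 PM + 60 min = 3:45 PM.
The sync starts at 3:45 PM − 210 min = 12:15 PM.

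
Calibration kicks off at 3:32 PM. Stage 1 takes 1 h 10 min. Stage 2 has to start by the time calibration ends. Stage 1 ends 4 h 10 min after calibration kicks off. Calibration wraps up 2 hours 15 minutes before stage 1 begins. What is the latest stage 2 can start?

Stage 1 ends at 3:32 PM + 250 min = 7:42 PM.
Stage 1 starts at 7:42 PM − 70 min = 6:32 PM.
Calibration ends at 6:32 PM − 135 min = 4:17 PM.
Stage 2 is bounded by calibration, so the latest it can start is 4:17 PM.

4:17 PM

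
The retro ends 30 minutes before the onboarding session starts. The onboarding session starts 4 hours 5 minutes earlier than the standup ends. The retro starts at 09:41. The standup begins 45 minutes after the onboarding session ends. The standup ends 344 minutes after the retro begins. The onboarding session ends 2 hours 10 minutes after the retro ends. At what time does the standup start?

13:45

The standup ends at 09:41 + 344 min = 15:25.
The onboarding session starts at 15:25 − 245 min = 11:20.
The retro ends at 11:20 − 30 min = 10:50.
The onboarding session ends at 10:50 + 130 min = 13:00.
The standup starts at 13:00 + 45 min = 13:45.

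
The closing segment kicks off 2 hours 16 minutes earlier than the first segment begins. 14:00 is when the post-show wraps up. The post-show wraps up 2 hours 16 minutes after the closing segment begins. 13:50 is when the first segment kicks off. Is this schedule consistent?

No

The closing segment starts at 13:50 − 136 min = 11:34.
The post-show ends at 11:34 + 136 min = 13:50.
But the post-show is also said to end at 14:00 — a 10-minute conflict.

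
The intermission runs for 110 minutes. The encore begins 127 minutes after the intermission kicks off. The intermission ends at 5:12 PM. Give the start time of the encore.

5:29 PM

The intermission starts at 5:12 PM − 110 min = 3:22 PM.
The encore starts at 3:22 PM + 127 min = 5:29 PM.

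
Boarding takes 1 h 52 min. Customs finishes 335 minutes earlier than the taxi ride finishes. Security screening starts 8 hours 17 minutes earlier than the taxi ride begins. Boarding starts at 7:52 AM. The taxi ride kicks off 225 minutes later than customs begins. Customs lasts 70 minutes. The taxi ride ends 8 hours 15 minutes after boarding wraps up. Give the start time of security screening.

Boarding ends at 7:52 AM + 112 min = 9:44 AM.
The taxi ride ends at 9:44 AM + 495 min = 5:59 PM.
Customs ends at 5:59 PM − 335 min = 12:24 PM.
Customs starts at 12:24 PM − 70 min = 11:14 AM.
The taxi ride starts at 11:14 AM + 225 min = 2:59 PM.
Security screening starts at 2:59 PM − 497 min = 6:42 AM.

6:42 AM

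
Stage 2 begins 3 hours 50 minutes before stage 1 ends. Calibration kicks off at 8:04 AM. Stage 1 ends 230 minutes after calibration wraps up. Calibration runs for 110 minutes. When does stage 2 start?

9:54 AM

Calibration ends at 8:04 AM + 110 min = 9:54 AM.
Stage 1 ends at 9:54 AM + 230 min = 1:44 PM.
Stage 2 starts at 1:44 PM − 230 min = 9:54 AM.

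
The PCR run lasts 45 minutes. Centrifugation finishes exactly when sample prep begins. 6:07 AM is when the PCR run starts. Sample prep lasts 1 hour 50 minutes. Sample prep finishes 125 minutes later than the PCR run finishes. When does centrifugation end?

The PCR run ends at 6:07 AM + 45 min = 6:52 AM.
Sample prep ends at 6:52 AM + 125 min = 8:57 AM.
Sample prep starts at 8:57 AM − 110 min = 7:07 AM.
So centrifugation ends at 7:07 AM.

7:07 AM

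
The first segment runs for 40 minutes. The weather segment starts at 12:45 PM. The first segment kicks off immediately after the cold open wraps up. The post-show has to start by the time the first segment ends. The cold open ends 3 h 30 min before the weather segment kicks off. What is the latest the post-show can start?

9:55 AM

The cold open ends at 12:45 PM − 210 min = 9:15 AM.
So the first segment starts at 9:15 AM.
The first segment ends at 9:15 AM + 40 min = 9:55 AM.
The post-show is bounded by the first segment, so the latest it can start is 9:55 AM.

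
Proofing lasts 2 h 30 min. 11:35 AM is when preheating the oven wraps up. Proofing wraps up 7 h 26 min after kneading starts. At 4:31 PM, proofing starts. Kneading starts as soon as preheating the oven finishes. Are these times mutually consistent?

Kneading starts at 11:35 AM.
Proofing ends at 11:35 AM + 446 min = 7:01 PM.
Proofing starts at 7:01 PM − 150 min = 4:31 PM.
That matches the stated 4:31 PM, so the schedule is consistent.

Yes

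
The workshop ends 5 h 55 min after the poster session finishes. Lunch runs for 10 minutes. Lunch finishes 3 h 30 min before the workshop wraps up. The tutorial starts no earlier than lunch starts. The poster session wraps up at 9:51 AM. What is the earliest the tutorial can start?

The workshop ends at 9:51 AM + 355 min = 3:46 PM.
Lunch ends at 3:46 PM − 210 min = 12:16 PM.
Lunch starts at 12:16 PM − 10 min = 12:06 PM.
The tutorial is bounded by lunch, so the earliest it can start is 12:06 PM.

12:06 PM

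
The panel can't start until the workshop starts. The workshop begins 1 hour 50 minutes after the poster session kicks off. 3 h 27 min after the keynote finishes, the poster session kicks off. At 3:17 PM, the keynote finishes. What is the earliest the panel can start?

The poster session starts at 3:17 PM + 207 min = 6:44 PM.
The workshop starts at 6:44 PM + 110 min = 8:34 PM.
The panel is bounded by the workshop, so the earliest it can start is 8:34 PM.

8:34 PM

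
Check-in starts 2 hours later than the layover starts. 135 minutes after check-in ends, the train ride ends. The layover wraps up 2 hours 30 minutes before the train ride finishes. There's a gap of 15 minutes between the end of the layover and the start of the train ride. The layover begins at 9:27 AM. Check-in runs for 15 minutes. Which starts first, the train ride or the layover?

the layover

Check-in starts at 9:27 AM + 120 min = 11:27 AM.
Check-in ends at 11:27 AM + 15 min = 11:42 AM.
The train ride ends at 11:42 AM + 135 min = 1:57 PM.
The layover ends at 1:57 PM − 150 min = 11:27 AM.
The train ride starts at 11:27 AM + 15 min = 11:42 AM.
The train ride starts at 11:42 AM and the layover starts at 9:27 AM, so the layover is first.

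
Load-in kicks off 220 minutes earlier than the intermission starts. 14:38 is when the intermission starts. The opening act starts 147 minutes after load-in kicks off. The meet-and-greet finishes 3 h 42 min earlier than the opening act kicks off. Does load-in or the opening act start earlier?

Load-in starts at 14:38 − 220 min = 10:58.
The opening act starts at 10:58 + 147 min = 13:25.
Load-in starts at 10:58 and the opening act starts at 13:25, so load-in is first.

load-in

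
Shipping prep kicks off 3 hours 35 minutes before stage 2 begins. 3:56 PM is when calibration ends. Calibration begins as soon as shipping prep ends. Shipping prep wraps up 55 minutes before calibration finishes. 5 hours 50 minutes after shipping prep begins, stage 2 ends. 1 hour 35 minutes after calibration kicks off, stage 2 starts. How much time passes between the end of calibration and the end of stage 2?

Shipping prep ends at 3:56 PM − 55 min = 3:01 PM.
So calibration starts at 3:01 PM.
Stage 2 starts at 3:01 PM + 95 min = 4:36 PM.
Shipping prep starts at 4:36 PM − 215 min = 1:01 PM.
Stage 2 ends at 1:01 PM + 350 min = 6:51 PM.
From 3:56 PM to 6:51 PM is 2 hours 55 minutes.

2 hours 55 minutes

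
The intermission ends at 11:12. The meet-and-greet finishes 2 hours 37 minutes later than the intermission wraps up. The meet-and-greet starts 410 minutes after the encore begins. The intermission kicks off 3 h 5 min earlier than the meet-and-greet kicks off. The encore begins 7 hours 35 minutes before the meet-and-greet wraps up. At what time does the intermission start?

The meet-and-greet ends at 11:12 + 157 min = 13:49.
The encore starts at 13:49 − 455 min = 06:14.
The meet-and-greet starts at 06:14 + 410 min = 13:04.
The intermission starts at 13:04 − 185 min = 09:59.

09:59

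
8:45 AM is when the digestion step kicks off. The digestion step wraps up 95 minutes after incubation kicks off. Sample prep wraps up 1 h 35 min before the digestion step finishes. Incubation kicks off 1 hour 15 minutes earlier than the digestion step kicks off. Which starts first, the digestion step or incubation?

incubation

Incubation starts at 8:45 AM − 75 min = 7:30 AM.
The digestion step starts at 8:45 AM and incubation starts at 7:30 AM, so incubation is first.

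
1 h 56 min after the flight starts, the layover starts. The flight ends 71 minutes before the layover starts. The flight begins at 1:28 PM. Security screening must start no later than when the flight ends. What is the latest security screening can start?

The layover starts at 1:28 PM + 116 min = 3:24 PM.
The flight ends at 3:24 PM − 71 min = 2:13 PM.
Security screening is bounded by the flight, so the latest it can start is 2:13 PM.

2:13 PM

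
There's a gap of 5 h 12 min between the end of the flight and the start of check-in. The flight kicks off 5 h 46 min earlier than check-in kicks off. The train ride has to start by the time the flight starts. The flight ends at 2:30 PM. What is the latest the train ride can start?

Check-in starts at 2:30 PM + 312 min = 7:42 PM.
The flight starts at 7:42 PM − 346 min = 1:56 PM.
The train ride is bounded by the flight, so the latest it can start is 1:56 PM.

1:56 PM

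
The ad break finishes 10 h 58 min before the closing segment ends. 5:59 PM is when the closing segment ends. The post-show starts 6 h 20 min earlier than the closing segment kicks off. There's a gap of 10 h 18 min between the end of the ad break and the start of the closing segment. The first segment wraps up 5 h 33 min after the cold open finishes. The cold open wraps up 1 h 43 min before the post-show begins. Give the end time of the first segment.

2:49 PM

The ad break ends at 5:59 PM − 658 min = 7:01 AM.
The closing segment starts at 7:01 AM + 618 min = 5:19 PM.
The post-show starts at 5:19 PM − 380 min = 10:59 AM.
The cold open ends at 10:59 AM − 103 min = 9:16 AM.
The first segment ends at 9:16 AM + 333 min = 2:49 PM.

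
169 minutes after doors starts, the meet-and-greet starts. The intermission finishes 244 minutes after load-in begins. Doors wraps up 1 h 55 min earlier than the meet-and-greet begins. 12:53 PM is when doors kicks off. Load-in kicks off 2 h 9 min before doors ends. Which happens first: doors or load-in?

The meet-and-greet starts at 12:53 PM + 169 min = 3:42 PM.
Doors ends at 3:42 PM − 115 min = 1:47 PM.
Load-in starts at 1:47 PM − 129 min = 11:38 AM.
Doors starts at 12:53 PM and load-in starts at 11:38 AM, so load-in is first.

load-in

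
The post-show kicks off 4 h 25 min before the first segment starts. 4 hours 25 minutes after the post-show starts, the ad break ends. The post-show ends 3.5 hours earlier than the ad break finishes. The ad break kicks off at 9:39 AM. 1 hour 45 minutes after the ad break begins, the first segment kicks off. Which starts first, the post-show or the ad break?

The first segment starts at 9:39 AM + 105 min = 11:24 AM.
The post-show starts at 11:24 AM − 265 min = 6:59 AM.
The post-show starts at 6:59 AM and the ad break starts at 9:39 AM, so the post-show is first.

the post-show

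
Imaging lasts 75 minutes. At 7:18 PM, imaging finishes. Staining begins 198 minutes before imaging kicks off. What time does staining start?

2:45 PM

Imaging starts at 7:18 PM − 75 min = 6:03 PM.
Staining starts at 6:03 PM − 198 min = 2:45 PM.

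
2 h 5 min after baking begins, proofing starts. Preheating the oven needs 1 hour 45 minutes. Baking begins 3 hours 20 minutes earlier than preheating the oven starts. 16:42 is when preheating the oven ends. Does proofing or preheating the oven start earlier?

proofing

Preheating the oven starts at 16:42 − 105 min = 14:57.
Baking starts at 14:57 − 200 min = 11:37.
Proofing starts at 11:37 + 125 min = 13:42.
Proofing starts at 13:42 and preheating the oven starts at 14:57, so proofing is first.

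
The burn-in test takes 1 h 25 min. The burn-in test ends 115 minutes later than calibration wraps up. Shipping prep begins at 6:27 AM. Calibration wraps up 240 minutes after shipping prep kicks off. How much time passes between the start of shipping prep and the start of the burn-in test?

Calibration ends at 6:27 AM + 240 min = 10:27 AM.
The burn-in test ends at 10:27 AM + 115 min = 12:22 PM.
The burn-in test starts at 12:22 PM − 85 min = 10:57 AM.
From 6:27 AM to 10:57 AM is 270 minutes.

270 minutes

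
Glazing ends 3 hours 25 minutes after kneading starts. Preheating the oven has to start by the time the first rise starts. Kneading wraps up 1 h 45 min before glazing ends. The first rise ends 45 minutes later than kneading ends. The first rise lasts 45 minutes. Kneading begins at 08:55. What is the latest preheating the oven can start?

Glazing ends at 08:55 + 205 min = 12:20.
Kneading ends at 12:20 − 105 min = 10:35.
The first rise ends at 10:35 + 45 min = 11:20.
The first rise starts at 11:20 − 45 min = 10:35.
Preheating the oven is bounded by the first rise, so the latest it can start is 10:35.

10:35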